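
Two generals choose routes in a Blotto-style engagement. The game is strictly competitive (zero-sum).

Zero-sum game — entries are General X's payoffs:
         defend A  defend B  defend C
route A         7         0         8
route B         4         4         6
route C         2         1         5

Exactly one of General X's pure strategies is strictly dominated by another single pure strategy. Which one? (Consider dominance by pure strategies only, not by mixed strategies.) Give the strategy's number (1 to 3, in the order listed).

3

Compare route C with route B: 4 > 2, 4 > 1, 6 > 5.
So route B strictly dominates route C for General X; route C is strictly dominated.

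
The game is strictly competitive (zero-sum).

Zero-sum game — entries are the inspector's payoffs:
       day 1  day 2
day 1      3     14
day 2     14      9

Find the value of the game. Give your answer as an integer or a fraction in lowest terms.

169/16

Row minima are 3 and 9, so the inspector's maximin is 9; column maxima are 14 and 14, so the inspectee's minimax is 14. These differ, so the equilibrium is in mixed strategies.
Let the inspector play day 1 with probability p. The inspectee is indifferent when 3p + 14(1−p) = 14p + 9(1−p), giving p = 5/16.
Let the inspectee play day 1 with probability q. The inspector is indifferent when 3q + 14(1−q) = 14q + 9(1−q), giving q = 5/16.
The value is 3·(5/16) + (14)·(11/16) = 169/16.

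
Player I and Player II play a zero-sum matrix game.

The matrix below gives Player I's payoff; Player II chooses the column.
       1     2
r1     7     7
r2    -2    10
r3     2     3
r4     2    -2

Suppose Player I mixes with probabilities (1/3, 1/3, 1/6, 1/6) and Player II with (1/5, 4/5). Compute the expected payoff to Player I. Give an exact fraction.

Against (1/5, 4/5), each row's expected payoff is r1: 7; r2: 38/5; r3: 14/5; r4: -6/5.
Taking the (1/3, 1/3, 1/6, 1/6)-weighted average: (1/3)·(7) + (1/3)·(38/5) + (1/6)·(14/5) + (1/6)·(-6/5) = 77/15.

77/15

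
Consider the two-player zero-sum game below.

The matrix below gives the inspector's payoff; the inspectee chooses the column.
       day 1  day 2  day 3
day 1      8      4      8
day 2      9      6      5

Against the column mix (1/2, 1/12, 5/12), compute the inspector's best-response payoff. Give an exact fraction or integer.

day 1: (8)·(1/2) + (4)·(1/12) + (8)·(5/12) = 23/3.
day 2: (9)·(1/2) + (6)·(1/12) + (5)·(5/12) = 85/12.
The best pure response is day 1 with expected payoff 23/3.

23/3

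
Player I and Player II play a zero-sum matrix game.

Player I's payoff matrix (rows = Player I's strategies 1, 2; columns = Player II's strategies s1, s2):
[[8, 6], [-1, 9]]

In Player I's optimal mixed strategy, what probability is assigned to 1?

5/6

Row minima are 6 and -1, so Player I's maximin is 6; column maxima are 8 and 9, so Player II's minimax is 8. These differ, so the equilibrium is in mixed strategies.
Let Player I play 1 with probability p. Player II is indifferent when 8p − (1−p) = 6p + 9(1−p), giving p = 5/6.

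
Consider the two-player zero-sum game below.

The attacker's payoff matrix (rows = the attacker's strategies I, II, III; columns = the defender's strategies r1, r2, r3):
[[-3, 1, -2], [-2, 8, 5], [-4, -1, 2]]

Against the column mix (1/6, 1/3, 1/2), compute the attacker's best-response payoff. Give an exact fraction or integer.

29/6

I: (-3)·(1/6) + (1)·(1/3) + (-2)·(1/2) = -7/6.
II: (-2)·(1/6) + (8)·(1/3) + (5)·(1/2) = 29/6.
III: (-4)·(1/6) + (-1)·(1/3) + (2)·(1/2) = 0.
The best pure response is II with expected payoff 29/6.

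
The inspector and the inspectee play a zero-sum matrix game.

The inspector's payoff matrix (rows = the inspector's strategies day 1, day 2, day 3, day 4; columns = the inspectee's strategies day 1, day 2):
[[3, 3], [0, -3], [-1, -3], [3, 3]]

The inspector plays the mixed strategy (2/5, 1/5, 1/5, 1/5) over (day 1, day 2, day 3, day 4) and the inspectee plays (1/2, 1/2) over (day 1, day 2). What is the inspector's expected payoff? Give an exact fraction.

Against (1/2, 1/2), each row's expected payoff is day 1: 3; day 2: -3/2; day 3: -2; day 4: 3.
Taking the (2/5, 1/5, 1/5, 1/5)-weighted average: (2/5)·(3) + (1/5)·(-3/2) + (1/5)·(-2) + (1/5)·(3) = 11/10.

11/10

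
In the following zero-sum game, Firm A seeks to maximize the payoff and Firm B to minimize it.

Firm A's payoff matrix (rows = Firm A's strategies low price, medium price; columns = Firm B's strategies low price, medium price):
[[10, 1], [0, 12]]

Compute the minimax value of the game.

Row minima are 1 and 0, so Firm A's maximin is 1; column maxima are 10 and 12, so Firm B's minimax is 10. These differ, so the equilibrium is in mixed strategies.
Let Firm A play low price with probability p. Firm B is indifferent when 10p = p + 12(1−p), giving p = 4/7.
Let Firm B play low price with probability q. Firm A is indifferent when 10q + (1−q) = 12(1−q), giving q = 11/21.
The value is 10·(11/21) + (1)·(10/21) = 40/7.

40/7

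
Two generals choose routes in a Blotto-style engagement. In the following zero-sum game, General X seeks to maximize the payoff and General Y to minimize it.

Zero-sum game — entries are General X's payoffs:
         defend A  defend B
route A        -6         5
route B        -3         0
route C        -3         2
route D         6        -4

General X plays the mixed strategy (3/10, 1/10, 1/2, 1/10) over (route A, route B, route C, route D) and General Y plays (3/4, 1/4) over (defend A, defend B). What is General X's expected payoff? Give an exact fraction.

Against (3/4, 1/4), each row's expected payoff is route A: -13/4; route B: -9/4; route C: -7/4; route D: 7/2.
Taking the (3/10, 1/10, 1/2, 1/10)-weighted average: (3/10)·(-13/4) + (1/10)·(-9/4) + (1/2)·(-7/4) + (1/10)·(7/2) = -69/40.

-69/40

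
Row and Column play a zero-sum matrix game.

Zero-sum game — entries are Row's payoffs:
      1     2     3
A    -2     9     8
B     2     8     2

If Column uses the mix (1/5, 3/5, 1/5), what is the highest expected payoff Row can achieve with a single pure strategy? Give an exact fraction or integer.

33/5

A: (-2)·(1/5) + (9)·(3/5) + (8)·(1/5) = 33/5.
B: (2)·(1/5) + (8)·(3/5) + (2)·(1/5) = 28/5.
The best pure response is A with expected payoff 33/5.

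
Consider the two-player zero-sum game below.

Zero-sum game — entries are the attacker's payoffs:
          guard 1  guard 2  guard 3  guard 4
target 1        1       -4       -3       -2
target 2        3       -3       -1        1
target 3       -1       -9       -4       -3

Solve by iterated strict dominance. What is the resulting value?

Row target 1 is strictly dominated by row target 2 (3>1, -3>-4, -1>-3, 1>-2); eliminate target 1.
Row target 3 is strictly dominated by row target 2 (3>-1, -3>-9, -1>-4, 1>-3); eliminate target 3.
Column guard 4 is strictly dominated by guard 2 for the defender (-3<1); eliminate guard 4.
Column guard 1 is strictly dominated by guard 2 for the defender (-3<3); eliminate guard 1.
Column guard 3 is strictly dominated by guard 2 for the defender (-3<-1); eliminate guard 3.
Only (target 2, guard 2) remains, with payoff -3.

-3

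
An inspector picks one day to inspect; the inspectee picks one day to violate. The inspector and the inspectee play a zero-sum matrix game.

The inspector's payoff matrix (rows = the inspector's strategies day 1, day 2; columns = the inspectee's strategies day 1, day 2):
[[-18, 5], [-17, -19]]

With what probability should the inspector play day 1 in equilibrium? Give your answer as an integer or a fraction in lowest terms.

Row minima are -18 and -19, so the inspector's maximin is -18; column maxima are -17 and 5, so the inspectee's minimax is -17. These differ, so the equilibrium is in mixed strategies.
Let the inspector play day 1 with probability p. The inspectee is indifferent when −18p − 17(1−p) = 5p − 19(1−p), giving p = 2/25.

2/25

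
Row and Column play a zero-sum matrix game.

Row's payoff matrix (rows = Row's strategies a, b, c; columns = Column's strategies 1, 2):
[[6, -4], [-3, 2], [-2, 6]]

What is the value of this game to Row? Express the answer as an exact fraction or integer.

14/9

Row b is strictly dominated by row c, so Row never plays it.
The remaining 2×2 game on (a, c) × (1, 2) has no saddle point. Let Row play a with probability p; indifference gives 6p − 2(1−p) = −4p + 6(1−p), so p = 4/9.
Similarly Column's optimal q on 1 is 5/9, and the value is 6·(5/9) + (-4)·(4/9) = 14/9.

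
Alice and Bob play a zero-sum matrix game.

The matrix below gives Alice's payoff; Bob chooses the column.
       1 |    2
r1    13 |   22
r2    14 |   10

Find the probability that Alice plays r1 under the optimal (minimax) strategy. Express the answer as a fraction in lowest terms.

4/13

Row minima are 13 and 10, so Alice's maximin is 13; column maxima are 14 and 22, so Bob's minimax is 14. These differ, so the equilibrium is in mixed strategies.
Let Alice play r1 with probability p. Bob is indifferent when 13p + 14(1−p) = 22p + 10(1−p), giving p = 4/13.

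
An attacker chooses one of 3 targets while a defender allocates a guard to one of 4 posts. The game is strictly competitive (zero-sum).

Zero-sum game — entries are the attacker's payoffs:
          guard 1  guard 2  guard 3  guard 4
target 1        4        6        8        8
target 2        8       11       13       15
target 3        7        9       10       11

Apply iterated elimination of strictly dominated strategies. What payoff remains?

Row target 1 is strictly dominated by row target 2 (8>4, 11>6, 13>8, 15>8); eliminate target 1.
Column guard 2 is strictly dominated by guard 1 for the defender (8<11, 7<9); eliminate guard 2.
Row target 3 is strictly dominated by row target 2 (8>7, 13>10, 15>11); eliminate target 3.
Column guard 3 is strictly dominated by guard 1 for the defender (8<13); eliminate guard 3.
Column guard 4 is strictly dominated by guard 1 for the defender (8<15); eliminate guard 4.
Only (target 2, guard 1) remains, with payoff 8.

8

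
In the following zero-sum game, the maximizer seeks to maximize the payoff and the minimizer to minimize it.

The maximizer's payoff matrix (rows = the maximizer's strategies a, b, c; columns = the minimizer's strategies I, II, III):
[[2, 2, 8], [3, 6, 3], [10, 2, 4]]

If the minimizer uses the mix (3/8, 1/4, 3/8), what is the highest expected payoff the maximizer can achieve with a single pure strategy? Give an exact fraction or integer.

a: (2)·(3/8) + (2)·(1/4) + (8)·(3/8) = 17/4.
b: (3)·(3/8) + (6)·(1/4) + (3)·(3/8) = 15/4.
c: (10)·(3/8) + (2)·(1/4) + (4)·(3/8) = 23/4.
The best pure response is c with expected payoff 23/4.

23/4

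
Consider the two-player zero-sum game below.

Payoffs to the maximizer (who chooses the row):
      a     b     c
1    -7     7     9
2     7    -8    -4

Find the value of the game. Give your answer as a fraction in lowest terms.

Column c is strictly dominated by b for the minimizer (it gives the maximizer more in every row).
The remaining 2×2 game on (1, 2) × (a, b) has no saddle point. Let the maximizer play 1 with probability p; indifference gives −7p + 7(1−p) = 7p − 8(1−p), so p = 15/29.
Similarly the minimizer's optimal q on a is 15/29, and the value is -7·(15/29) + (7)·(14/29) = -7/29.

-7/29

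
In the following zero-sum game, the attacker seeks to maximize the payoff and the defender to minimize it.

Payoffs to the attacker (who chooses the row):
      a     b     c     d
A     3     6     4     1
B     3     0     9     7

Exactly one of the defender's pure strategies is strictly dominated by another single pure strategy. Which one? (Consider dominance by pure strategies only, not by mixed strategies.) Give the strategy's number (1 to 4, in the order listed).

3

The defender prefers columns that give the attacker less. Compare c with a: 3 < 4, 3 < 9.
So a strictly dominates c for the defender; c is strictly dominated.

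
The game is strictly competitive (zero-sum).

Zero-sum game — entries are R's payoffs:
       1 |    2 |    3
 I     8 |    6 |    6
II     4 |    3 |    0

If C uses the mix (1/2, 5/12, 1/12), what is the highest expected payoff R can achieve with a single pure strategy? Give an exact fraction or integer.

I: (8)·(1/2) + (6)·(5/12) + (6)·(1/12) = 7.
II: (4)·(1/2) + (3)·(5/12) + (0)·(1/12) = 13/4.
The best pure response is I with expected payoff 7.

7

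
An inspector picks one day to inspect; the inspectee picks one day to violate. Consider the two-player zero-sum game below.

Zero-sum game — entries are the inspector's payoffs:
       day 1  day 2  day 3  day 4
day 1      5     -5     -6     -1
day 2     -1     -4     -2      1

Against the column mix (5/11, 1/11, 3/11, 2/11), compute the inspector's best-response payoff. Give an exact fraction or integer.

day 1: (5)·(5/11) + (-5)·(1/11) + (-6)·(3/11) + (-1)·(2/11) = 0.
day 2: (-1)·(5/11) + (-4)·(1/11) + (-2)·(3/11) + (1)·(2/11) = -13/11.
The best pure response is day 1 with expected payoff 0.

0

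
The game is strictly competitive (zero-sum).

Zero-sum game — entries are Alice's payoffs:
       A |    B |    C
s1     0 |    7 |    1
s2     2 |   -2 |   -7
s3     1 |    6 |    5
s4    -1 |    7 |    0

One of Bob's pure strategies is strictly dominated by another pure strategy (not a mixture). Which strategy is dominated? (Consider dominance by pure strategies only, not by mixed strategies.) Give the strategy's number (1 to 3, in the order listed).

Bob prefers columns that give Alice less. Compare B with C: 1 < 7, -7 < -2, 5 < 6, 0 < 7.
So C strictly dominates B for Bob; B is strictly dominated.

2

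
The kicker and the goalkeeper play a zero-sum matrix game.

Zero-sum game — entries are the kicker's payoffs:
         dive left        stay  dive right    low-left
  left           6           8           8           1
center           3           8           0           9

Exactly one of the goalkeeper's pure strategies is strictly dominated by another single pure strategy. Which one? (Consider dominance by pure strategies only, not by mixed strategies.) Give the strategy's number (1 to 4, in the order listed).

2

The goalkeeper prefers columns that give the kicker less. Compare stay with dive left: 6 < 8, 3 < 8.
So dive left strictly dominates stay for the goalkeeper; stay is strictly dominated.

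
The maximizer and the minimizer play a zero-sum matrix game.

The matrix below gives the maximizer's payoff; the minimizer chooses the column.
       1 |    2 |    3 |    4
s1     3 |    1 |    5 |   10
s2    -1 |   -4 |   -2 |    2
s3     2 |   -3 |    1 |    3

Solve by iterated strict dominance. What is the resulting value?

1

Row s3 is strictly dominated by row s1 (3>2, 1>-3, 5>1, 10>3); eliminate s3.
Row s2 is strictly dominated by row s1 (3>-1, 1>-4, 5>-2, 10>2); eliminate s2.
Column 3 is strictly dominated by 1 for the minimizer (3<5); eliminate 3.
Column 4 is strictly dominated by 1 for the minimizer (3<10); eliminate 4.
Column 1 is strictly dominated by 2 for the minimizer (1<3); eliminate 1.
Only (s1, 2) remains, with payoff 1.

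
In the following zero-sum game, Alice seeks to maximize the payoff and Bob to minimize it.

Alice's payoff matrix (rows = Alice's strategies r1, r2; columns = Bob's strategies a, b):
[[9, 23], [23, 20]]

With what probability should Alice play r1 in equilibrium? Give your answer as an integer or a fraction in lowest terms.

Row minima are 9 and 20, so Alice's maximin is 20; column maxima are 23 and 23, so Bob's minimax is 23. These differ, so the equilibrium is in mixed strategies.
Let Alice play r1 with probability p. Bob is indifferent when 9p + 23(1−p) = 23p + 20(1−p), giving p = 3/17.

3/17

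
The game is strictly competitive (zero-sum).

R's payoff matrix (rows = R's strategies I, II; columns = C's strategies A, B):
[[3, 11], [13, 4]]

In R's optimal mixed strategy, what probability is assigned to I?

9/17

Row minima are 3 and 4, so R's maximin is 4; column maxima are 13 and 11, so C's minimax is 11. These differ, so the equilibrium is in mixed strategies.
Let R play I with probability p. C is indifferent when 3p + 13(1−p) = 11p + 4(1−p), giving p = 9/17.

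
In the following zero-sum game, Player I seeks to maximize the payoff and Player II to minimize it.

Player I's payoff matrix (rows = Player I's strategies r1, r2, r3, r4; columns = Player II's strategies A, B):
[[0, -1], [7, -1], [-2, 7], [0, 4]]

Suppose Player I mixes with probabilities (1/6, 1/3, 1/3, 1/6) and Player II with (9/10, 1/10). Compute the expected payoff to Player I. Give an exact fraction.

7/4

Against (9/10, 1/10), each row's expected payoff is r1: -1/10; r2: 31/5; r3: -11/10; r4: 2/5.
Taking the (1/6, 1/3, 1/3, 1/6)-weighted average: (1/6)·(-1/10) + (1/3)·(31/5) + (1/3)·(-11/10) + (1/6)·(2/5) = 7/4.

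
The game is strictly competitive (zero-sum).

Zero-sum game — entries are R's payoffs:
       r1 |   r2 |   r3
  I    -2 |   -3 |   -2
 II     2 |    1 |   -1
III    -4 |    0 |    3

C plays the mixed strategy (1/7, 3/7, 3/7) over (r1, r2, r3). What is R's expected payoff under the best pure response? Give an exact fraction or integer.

I: (-2)·(1/7) + (-3)·(3/7) + (-2)·(3/7) = -17/7.
II: (2)·(1/7) + (1)·(3/7) + (-1)·(3/7) = 2/7.
III: (-4)·(1/7) + (0)·(3/7) + (3)·(3/7) = 5/7.
The best pure response is III with expected payoff 5/7.

5/7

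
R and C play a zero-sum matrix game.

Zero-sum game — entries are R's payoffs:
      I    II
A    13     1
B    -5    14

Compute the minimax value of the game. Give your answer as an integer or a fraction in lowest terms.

Row minima are 1 and -5, so R's maximin is 1; column maxima are 13 and 14, so C's minimax is 13. These differ, so the equilibrium is in mixed strategies.
Let R play A with probability p. C is indifferent when 13p − 5(1−p) = p + 14(1−p), giving p = 19/31.
Let C play I with probability q. R is indifferent when 13q + (1−q) = −5q + 14(1−q), giving q = 13/31.
The value is 13·(13/31) + (1)·(18/31) = 187/31.

187/31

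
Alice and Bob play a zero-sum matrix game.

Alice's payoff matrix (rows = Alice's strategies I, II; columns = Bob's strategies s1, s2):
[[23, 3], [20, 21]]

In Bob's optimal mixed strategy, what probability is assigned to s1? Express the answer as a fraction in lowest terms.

6/7

Row minima are 3 and 20, so Alice's maximin is 20; column maxima are 23 and 21, so Bob's minimax is 21. These differ, so the equilibrium is in mixed strategies.
Let Bob play s1 with probability q. Alice is indifferent when 23q + 3(1−q) = 20q + 21(1−q), giving q = 6/7.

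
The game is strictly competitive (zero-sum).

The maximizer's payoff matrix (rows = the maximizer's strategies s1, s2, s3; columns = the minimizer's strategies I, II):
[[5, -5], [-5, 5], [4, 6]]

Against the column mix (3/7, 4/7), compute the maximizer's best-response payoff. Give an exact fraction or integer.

s1: (5)·(3/7) + (-5)·(4/7) = -5/7.
s2: (-5)·(3/7) + (5)·(4/7) = 5/7.
s3: (4)·(3/7) + (6)·(4/7) = 36/7.
The best pure response is s3 with expected payoff 36/7.

36/7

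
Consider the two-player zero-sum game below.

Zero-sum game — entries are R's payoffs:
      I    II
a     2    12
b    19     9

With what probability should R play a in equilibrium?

1/2

Row minima are 2 and 9, so R's maximin is 9; column maxima are 19 and 12, so C's minimax is 12. These differ, so the equilibrium is in mixed strategies.
Let R play a with probability p. C is indifferent when 2p + 19(1−p) = 12p + 9(1−p), giving p = 1/2.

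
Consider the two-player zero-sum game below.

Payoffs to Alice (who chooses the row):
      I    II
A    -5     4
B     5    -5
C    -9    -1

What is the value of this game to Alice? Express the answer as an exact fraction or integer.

-5/19

Row C is strictly dominated by row A, so Alice never plays it.
The remaining 2×2 game on (A, B) × (I, II) has no saddle point. Let Alice play A with probability p; indifference gives −5p + 5(1−p) = 4p − 5(1−p), so p = 10/19.
Similarly Bob's optimal q on I is 9/19, and the value is -5·(9/19) + (4)·(10/19) = -5/19.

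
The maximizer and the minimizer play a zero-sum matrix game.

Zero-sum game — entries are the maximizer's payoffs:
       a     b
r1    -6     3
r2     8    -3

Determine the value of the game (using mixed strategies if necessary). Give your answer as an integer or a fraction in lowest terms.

3/10

Row minima are -6 and -3, so the maximizer's maximin is -3; column maxima are 8 and 3, so the minimizer's minimax is 3. These differ, so the equilibrium is in mixed strategies.
Let the maximizer play r1 with probability p. The minimizer is indifferent when −6p + 8(1−p) = 3p − 3(1−p), giving p = 11/20.
Let the minimizer play a with probability q. The maximizer is indifferent when −6q + 3(1−q) = 8q − 3(1−q), giving q = 3/10.
The value is -6·(3/10) + (3)·(7/10) = 3/10.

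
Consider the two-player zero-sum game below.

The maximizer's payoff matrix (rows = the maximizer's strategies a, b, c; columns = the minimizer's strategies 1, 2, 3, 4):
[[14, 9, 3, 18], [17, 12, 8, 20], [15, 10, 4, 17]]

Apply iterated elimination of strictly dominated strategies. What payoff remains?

Row c is strictly dominated by row b (17>15, 12>10, 8>4, 20>17); eliminate c.
Row a is strictly dominated by row b (17>14, 12>9, 8>3, 20>18); eliminate a.
Column 1 is strictly dominated by 2 for the minimizer (12<17); eliminate 1.
Column 4 is strictly dominated by 2 for the minimizer (12<20); eliminate 4.
Column 2 is strictly dominated by 3 for the minimizer (8<12); eliminate 2.
Only (b, 3) remains, with payoff 8.

8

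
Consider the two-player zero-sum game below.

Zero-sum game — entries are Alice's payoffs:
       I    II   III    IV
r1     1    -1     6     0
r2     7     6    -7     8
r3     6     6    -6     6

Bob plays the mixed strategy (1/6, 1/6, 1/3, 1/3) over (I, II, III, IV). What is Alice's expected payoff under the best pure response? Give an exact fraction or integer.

5/2

r1: (1)·(1/6) + (-1)·(1/6) + (6)·(1/3) + (0)·(1/3) = 2.
r2: (7)·(1/6) + (6)·(1/6) + (-7)·(1/3) + (8)·(1/3) = 5/2.
r3: (6)·(1/6) + (6)·(1/6) + (-6)·(1/3) + (6)·(1/3) = 2.
The best pure response is r2 with expected payoff 5/2.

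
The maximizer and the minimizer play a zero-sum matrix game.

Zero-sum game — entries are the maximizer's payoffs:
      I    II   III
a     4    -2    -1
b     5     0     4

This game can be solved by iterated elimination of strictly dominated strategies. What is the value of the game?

0

Row a is strictly dominated by row b (5>4, 0>-2, 4>-1); eliminate a.
Column I is strictly dominated by II for the minimizer (0<5); eliminate I.
Column III is strictly dominated by II for the minimizer (0<4); eliminate III.
Only (b, II) remains, with payoff 0.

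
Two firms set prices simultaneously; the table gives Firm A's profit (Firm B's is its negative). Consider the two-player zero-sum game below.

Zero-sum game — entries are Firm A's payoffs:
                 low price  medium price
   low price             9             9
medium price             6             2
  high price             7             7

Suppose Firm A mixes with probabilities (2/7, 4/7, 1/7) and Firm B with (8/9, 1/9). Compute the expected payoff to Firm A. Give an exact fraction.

425/63

Against (8/9, 1/9), each row's expected payoff is low price: 9; medium price: 50/9; high price: 7.
Taking the (2/7, 4/7, 1/7)-weighted average: (2/7)·(9) + (4/7)·(50/9) + (1/7)·(7) = 425/63.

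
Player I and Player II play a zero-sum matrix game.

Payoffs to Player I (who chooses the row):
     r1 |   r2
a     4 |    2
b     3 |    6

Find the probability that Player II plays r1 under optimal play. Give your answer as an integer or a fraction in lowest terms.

4/5

Row minima are 2 and 3, so Player I's maximin is 3; column maxima are 4 and 6, so Player II's minimax is 4. These differ, so the equilibrium is in mixed strategies.
Let Player II play r1 with probability q. Player I is indifferent when 4q + 2(1−q) = 3q + 6(1−q), giving q = 4/5.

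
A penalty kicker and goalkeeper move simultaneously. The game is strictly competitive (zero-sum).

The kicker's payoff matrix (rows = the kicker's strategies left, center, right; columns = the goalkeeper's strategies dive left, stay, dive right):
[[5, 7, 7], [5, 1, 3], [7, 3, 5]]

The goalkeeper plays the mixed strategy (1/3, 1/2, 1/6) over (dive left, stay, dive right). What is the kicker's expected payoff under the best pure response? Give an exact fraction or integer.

19/3

left: (5)·(1/3) + (7)·(1/2) + (7)·(1/6) = 19/3.
center: (5)·(1/3) + (1)·(1/2) + (3)·(1/6) = 8/3.
right: (7)·(1/3) + (3)·(1/2) + (5)·(1/6) = 14/3.
The best pure response is left with expected payoff 19/3.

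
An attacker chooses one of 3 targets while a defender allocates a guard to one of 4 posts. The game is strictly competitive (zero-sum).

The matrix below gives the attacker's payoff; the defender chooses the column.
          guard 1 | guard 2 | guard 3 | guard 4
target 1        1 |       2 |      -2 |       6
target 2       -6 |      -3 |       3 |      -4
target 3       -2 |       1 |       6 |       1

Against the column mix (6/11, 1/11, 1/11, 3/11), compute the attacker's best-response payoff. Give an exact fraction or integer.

24/11

target 1: (1)·(6/11) + (2)·(1/11) + (-2)·(1/11) + (6)·(3/11) = 24/11.
target 2: (-6)·(6/11) + (-3)·(1/11) + (3)·(1/11) + (-4)·(3/11) = -48/11.
target 3: (-2)·(6/11) + (1)·(1/11) + (6)·(1/11) + (1)·(3/11) = -2/11.
The best pure response is target 1 with expected payoff 24/11.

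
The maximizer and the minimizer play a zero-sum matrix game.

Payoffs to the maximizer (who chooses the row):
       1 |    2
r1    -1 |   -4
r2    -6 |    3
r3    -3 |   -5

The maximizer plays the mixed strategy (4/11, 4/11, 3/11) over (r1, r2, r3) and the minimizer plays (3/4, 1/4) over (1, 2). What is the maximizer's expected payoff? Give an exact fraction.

-65/22

Against (3/4, 1/4), each row's expected payoff is r1: -7/4; r2: -15/4; r3: -7/2.
Taking the (4/11, 4/11, 3/11)-weighted average: (4/11)·(-7/4) + (4/11)·(-15/4) + (3/11)·(-7/2) = -65/22.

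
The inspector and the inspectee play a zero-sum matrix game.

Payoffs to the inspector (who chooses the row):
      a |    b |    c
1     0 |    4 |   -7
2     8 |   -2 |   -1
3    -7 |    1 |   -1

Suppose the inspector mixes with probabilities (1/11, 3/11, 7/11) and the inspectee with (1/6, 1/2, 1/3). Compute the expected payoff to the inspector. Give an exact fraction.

-2/3

Against (1/6, 1/2, 1/3), each row's expected payoff is 1: -1/3; 2: 0; 3: -1.
Taking the (1/11, 3/11, 7/11)-weighted average: (1/11)·(-1/3) + (3/11)·(0) + (7/11)·(-1) = -2/3.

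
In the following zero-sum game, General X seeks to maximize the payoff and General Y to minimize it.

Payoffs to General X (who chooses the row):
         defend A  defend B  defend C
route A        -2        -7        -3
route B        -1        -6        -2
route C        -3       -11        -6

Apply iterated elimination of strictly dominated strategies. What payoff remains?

-6

Column defend C is strictly dominated by defend B for General Y (-7<-3, -6<-2, -11<-6); eliminate defend C.
Column defend A is strictly dominated by defend B for General Y (-7<-2, -6<-1, -11<-3); eliminate defend A.
Row route A is strictly dominated by row route B (-6>-7); eliminate route A.
Row route C is strictly dominated by row route B (-6>-11); eliminate route C.
Only (route B, defend B) remains, with payoff -6.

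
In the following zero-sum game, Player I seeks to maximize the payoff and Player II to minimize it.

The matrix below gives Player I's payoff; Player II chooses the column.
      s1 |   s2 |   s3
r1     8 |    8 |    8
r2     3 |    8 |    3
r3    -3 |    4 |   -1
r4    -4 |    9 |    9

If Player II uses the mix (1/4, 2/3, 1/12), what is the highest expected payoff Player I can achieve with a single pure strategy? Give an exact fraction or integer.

8

r1: (8)·(1/4) + (8)·(2/3) + (8)·(1/12) = 8.
r2: (3)·(1/4) + (8)·(2/3) + (3)·(1/12) = 19/3.
r3: (-3)·(1/4) + (4)·(2/3) + (-1)·(1/12) = 11/6.
r4: (-4)·(1/4) + (9)·(2/3) + (9)·(1/12) = 23/4.
The best pure response is r1 with expected payoff 8.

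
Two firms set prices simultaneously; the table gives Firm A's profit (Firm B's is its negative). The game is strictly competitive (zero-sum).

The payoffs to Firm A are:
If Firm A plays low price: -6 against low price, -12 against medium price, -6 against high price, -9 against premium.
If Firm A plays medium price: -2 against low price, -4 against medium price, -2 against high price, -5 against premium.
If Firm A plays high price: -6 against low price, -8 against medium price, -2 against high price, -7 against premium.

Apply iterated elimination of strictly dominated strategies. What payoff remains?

-5

Row low price is strictly dominated by row medium price (-2>-6, -4>-12, -2>-6, -5>-9); eliminate low price.
Column high price is strictly dominated by medium price for Firm B (-4<-2, -8<-2); eliminate high price.
Row high price is strictly dominated by row medium price (-2>-6, -4>-8, -5>-7); eliminate high price.
Column medium price is strictly dominated by premium for Firm B (-5<-4); eliminate medium price.
Column low price is strictly dominated by premium for Firm B (-5<-2); eliminate low price.
Only (medium price, premium) remains, with payoff -5.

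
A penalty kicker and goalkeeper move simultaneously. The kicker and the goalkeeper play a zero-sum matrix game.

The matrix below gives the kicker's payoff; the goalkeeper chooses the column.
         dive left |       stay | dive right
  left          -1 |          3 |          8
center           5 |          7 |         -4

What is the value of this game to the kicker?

Column stay is strictly dominated by dive left for the goalkeeper (it gives the kicker more in every row).
The remaining 2×2 game on (left, center) × (dive left, dive right) has no saddle point. Let the kicker play left with probability p; indifference gives −p + 5(1−p) = 8p − 4(1−p), so p = 1/2.
Similarly the goalkeeper's optimal q on dive left is 2/3, and the value is -1·(2/3) + (8)·(1/3) = 2.

2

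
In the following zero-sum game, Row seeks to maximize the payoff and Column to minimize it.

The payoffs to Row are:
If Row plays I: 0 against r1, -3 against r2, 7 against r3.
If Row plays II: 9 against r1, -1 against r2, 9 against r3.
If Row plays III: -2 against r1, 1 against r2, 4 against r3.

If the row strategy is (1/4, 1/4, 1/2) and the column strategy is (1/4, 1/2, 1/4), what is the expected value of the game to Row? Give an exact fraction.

Against (1/4, 1/2, 1/4), each row's expected payoff is I: 1/4; II: 4; III: 1.
Taking the (1/4, 1/4, 1/2)-weighted average: (1/4)·(1/4) + (1/4)·(4) + (1/2)·(1) = 25/16.

25/16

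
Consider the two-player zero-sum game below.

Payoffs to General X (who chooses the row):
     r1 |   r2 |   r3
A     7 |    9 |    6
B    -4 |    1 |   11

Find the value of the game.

101/16

Column r2 is strictly dominated by r1 for General Y (it gives General X more in every row).
The remaining 2×2 game on (A, B) × (r1, r3) has no saddle point. Let General X play A with probability p; indifference gives 7p − 4(1−p) = 6p + 11(1−p), so p = 15/16.
Similarly General Y's optimal q on r1 is 5/16, and the value is 7·(5/16) + (6)·(11/16) = 101/16.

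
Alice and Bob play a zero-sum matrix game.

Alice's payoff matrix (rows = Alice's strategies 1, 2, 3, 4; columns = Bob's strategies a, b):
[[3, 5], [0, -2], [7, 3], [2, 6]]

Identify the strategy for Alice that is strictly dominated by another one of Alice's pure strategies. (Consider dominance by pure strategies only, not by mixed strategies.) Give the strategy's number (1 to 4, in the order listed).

Compare 2 with 1: 3 > 0, 5 > -2.
So 1 strictly dominates 2 for Alice; 2 is strictly dominated.

2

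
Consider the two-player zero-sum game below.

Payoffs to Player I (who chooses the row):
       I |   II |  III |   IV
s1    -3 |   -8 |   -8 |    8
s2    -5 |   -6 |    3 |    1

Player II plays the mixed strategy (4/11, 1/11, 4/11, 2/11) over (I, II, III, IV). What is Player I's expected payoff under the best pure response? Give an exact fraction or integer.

-12/11

s1: (-3)·(4/11) + (-8)·(1/11) + (-8)·(4/11) + (8)·(2/11) = -36/11.
s2: (-5)·(4/11) + (-6)·(1/11) + (3)·(4/11) + (1)·(2/11) = -12/11.
The best pure response is s2 with expected payoff -12/11.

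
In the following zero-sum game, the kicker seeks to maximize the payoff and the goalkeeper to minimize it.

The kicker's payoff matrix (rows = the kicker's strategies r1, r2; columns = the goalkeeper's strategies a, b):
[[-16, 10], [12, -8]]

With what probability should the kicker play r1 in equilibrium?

Row minima are -16 and -8, so the kicker's maximin is -8; column maxima are 12 and 10, so the goalkeeper's minimax is 10. These differ, so the equilibrium is in mixed strategies.
Let the kicker play r1 with probability p. The goalkeeper is indifferent when −16p + 12(1−p) = 10p − 8(1−p), giving p = 10/23.

10/23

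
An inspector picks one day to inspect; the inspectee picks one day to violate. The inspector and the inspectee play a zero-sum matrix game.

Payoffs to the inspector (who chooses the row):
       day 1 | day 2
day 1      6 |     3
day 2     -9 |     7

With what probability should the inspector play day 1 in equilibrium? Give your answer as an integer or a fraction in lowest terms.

16/19

Row minima are 3 and -9, so the inspector's maximin is 3; column maxima are 6 and 7, so the inspectee's minimax is 6. These differ, so the equilibrium is in mixed strategies.
Let the inspector play day 1 with probability p. The inspectee is indifferent when 6p − 9(1−p) = 3p + 7(1−p), giving p = 16/19.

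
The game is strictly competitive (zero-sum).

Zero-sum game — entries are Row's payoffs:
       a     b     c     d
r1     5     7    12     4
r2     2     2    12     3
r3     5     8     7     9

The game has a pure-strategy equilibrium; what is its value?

5

Row minima: 4, 2, 5 → Row's maximin is 5.
Column maxima: 5, 8, 12, 9 → Column's minimax is 5.
They coincide at (r3, a), so the value is 5.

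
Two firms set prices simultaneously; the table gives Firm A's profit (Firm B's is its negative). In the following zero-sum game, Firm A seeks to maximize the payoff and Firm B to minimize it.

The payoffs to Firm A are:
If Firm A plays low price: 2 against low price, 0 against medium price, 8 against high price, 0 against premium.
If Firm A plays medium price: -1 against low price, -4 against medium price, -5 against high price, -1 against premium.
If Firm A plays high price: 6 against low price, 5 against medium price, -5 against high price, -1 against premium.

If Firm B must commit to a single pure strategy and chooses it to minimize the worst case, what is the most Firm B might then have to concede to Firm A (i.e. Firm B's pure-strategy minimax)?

0

The worst case (largest entry) in each column is low price: 6, medium price: 5, high price: 8, premium: 0.
The best (smallest) of these is 0.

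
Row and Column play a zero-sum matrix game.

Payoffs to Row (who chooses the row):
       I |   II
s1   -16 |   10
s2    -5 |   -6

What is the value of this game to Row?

Row minima are -16 and -6, so Row's maximin is -6; column maxima are -5 and 10, so Column's minimax is -5. These differ, so the equilibrium is in mixed strategies.
Let Row play s1 with probability p. Column is indifferent when −16p − 5(1−p) = 10p − 6(1−p), giving p = 1/27.
Let Column play I with probability q. Row is indifferent when −16q + 10(1−q) = −5q − 6(1−q), giving q = 16/27.
The value is -16·(16/27) + (10)·(11/27) = -146/27.

-146/27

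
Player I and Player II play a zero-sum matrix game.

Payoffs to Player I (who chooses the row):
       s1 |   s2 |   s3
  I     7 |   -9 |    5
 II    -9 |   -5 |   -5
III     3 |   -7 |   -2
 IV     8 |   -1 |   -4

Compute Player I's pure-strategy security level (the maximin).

-4

The worst-case payoff for each row is I: -9, II: -9, III: -7, IV: -4.
The best of these is -4.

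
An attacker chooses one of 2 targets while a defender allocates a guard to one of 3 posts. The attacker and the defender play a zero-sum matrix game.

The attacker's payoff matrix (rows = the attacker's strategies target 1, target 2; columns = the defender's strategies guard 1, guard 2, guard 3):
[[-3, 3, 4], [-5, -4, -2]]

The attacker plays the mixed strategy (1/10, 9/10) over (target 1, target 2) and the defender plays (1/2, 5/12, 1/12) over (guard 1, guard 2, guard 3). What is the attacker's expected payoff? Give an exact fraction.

-467/120

Against (1/2, 5/12, 1/12), each row's expected payoff is target 1: 1/12; target 2: -13/3.
Taking the (1/10, 9/10)-weighted average: (1/10)·(1/12) + (9/10)·(-13/3) = -467/120.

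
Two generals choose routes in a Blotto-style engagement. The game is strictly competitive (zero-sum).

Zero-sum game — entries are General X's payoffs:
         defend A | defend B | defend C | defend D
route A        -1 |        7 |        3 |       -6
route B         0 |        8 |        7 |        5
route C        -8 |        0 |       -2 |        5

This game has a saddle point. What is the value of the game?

Row minima: -6, 0, -8 → General X's maximin is 0.
Column maxima: 0, 8, 7, 5 → General Y's minimax is 0.
They coincide at (route B, defend A), so the value is 0.

0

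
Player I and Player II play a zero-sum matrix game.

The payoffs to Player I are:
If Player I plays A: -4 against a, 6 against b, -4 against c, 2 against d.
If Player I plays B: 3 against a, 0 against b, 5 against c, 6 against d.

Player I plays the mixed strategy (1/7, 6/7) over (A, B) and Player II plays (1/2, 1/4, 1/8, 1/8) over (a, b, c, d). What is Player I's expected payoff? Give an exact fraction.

33/14

Against (1/2, 1/4, 1/8, 1/8), each row's expected payoff is A: -3/4; B: 23/8.
Taking the (1/7, 6/7)-weighted average: (1/7)·(-3/4) + (6/7)·(23/8) = 33/14.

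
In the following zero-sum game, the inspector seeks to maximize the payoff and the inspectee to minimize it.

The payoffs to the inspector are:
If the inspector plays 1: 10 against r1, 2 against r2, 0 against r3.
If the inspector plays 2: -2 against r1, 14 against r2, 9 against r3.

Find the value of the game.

30/7

Column r2 is strictly dominated by r3 for the inspectee (it gives the inspector more in every row).
The remaining 2×2 game on (1, 2) × (r1, r3) has no saddle point. Let the inspector play 1 with probability p; indifference gives 10p − 2(1−p) = 9(1−p), so p = 11/21.
Similarly the inspectee's optimal q on r1 is 3/7, and the value is 10·(3/7) + (0)·(4/7) = 30/7.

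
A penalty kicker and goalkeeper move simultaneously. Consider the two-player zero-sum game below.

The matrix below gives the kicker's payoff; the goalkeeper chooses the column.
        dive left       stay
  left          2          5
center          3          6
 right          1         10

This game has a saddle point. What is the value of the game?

Row minima: 2, 3, 1 → the kicker's maximin is 3.
Column maxima: 3, 10 → the goalkeeper's minimax is 3.
They coincide at (center, dive left), so the value is 3.

3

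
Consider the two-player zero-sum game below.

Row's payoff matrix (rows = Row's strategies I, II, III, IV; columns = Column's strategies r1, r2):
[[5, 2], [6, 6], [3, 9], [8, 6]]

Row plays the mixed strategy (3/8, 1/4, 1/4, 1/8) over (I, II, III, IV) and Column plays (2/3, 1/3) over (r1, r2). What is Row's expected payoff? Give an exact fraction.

31/6

Against (2/3, 1/3), each row's expected payoff is I: 4; II: 6; III: 5; IV: 22/3.
Taking the (3/8, 1/4, 1/4, 1/8)-weighted average: (3/8)·(4) + (1/4)·(6) + (1/4)·(5) + (1/8)·(22/3) = 31/6.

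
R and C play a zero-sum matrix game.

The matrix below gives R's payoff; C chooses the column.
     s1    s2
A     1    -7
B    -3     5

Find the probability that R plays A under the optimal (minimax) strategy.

1/2

Row minima are -7 and -3, so R's maximin is -3; column maxima are 1 and 5, so C's minimax is 1. These differ, so the equilibrium is in mixed strategies.
Let R play A with probability p. C is indifferent when p − 3(1−p) = −7p + 5(1−p), giving p = 1/2.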